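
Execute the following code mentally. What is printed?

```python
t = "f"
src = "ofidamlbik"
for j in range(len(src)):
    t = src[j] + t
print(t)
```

kiblmadifof

j=0: prepend 'o' → 'of'
j=1: prepend 'f' → 'fof'
j=2: prepend 'i' → 'ifof'
j=3: prepend 'd' → 'difof'
j=4: prepend 'a' → 'adifof'
j=5: prepend 'm' → 'madifof'
j=6: prepend 'l' → 'lmadifof'
j=7: prepend 'b' → 'blmadifof'
j=8: prepend 'i' → 'iblmadifof'
j=9: prepend 'k' → 'kiblmadifof'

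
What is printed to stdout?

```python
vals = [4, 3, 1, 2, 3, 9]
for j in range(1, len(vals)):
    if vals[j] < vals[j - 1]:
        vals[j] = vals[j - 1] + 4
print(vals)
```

j=1: 3<4, vals[1] = 4+4 = 8 → [4, 8, 1, 2, 3, 9]
j=2: 1<8, vals[2] = 8+4 = 12 → [4, 8, 12, 2, 3, 9]
j=3: 2<12, vals[3] = 12+4 = 16 → [4, 8, 12, 16, 3, 9]
j=4: 3<16, vals[4] = 16+4 = 20 → [4, 8, 12, 16, 20, 9]
j=5: 9<20, vals[5] = 20+4 = 24 → [4, 8, 12, 16, 20, 24]

[4, 8, 12, 16, 20, 24]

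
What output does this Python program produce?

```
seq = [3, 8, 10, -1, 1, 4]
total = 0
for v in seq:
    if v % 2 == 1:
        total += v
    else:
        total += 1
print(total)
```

6

v=3: odd, total = 0+3 = 3
v=8: not odd, total = 3+1 = 4
v=10: not odd, total = 4+1 = 5
v=-1: odd, total = 5+(-1) = 4
v=1: odd, total = 4+1 = 5
v=4: not odd, total = 5+1 = 6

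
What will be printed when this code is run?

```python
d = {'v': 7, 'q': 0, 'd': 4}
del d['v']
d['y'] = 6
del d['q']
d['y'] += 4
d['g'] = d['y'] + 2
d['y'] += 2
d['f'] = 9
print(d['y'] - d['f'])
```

3

del 'v' → {'q': 0, 'd': 4}
d['y'] = 6 → {'q': 0, 'd': 4, 'y': 6}
del 'q' → {'d': 4, 'y': 6}
d['y'] = 6+4 = 10 → {'d': 4, 'y': 10}
d['g'] = d['y']+2 = 12 → {'d': 4, 'y': 10, 'g': 12}
d['y'] = 10+2 = 12 → {'d': 4, 'y': 12, 'g': 12}
d['f'] = 9 → {'d': 4, 'y': 12, 'g': 12, 'f': 9}
d['y']-d['f'] = 12-9 = 3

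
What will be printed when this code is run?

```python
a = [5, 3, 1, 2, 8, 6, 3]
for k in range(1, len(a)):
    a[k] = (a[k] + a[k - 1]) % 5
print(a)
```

[5, 3, 4, 1, 4, 0, 3]

k=1: a[1] = (3+5)%5 = 3 → [5, 3, 1, 2, 8, 6, 3]
k=2: a[2] = (1+3)%5 = 4 → [5, 3, 4, 2, 8, 6, 3]
k=3: a[3] = (2+4)%5 = 1 → [5, 3, 4, 1, 8, 6, 3]
k=4: a[4] = (8+1)%5 = 4 → [5, 3, 4, 1, 4, 6, 3]
k=5: a[5] = (6+4)%5 = 0 → [5, 3, 4, 1, 4, 0, 3]
k=6: a[6] = (3+0)%5 = 3 → [5, 3, 4, 1, 4, 0, 3]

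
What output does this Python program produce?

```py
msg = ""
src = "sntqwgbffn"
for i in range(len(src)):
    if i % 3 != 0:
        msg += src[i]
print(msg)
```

ntwgff

i=0: skip
i=1: add 'n' → 'n'
i=2: add 't' → 'nt'
i=3: skip
i=4: add 'w' → 'ntw'
i=5: add 'g' → 'ntwg'
i=6: skip
i=7: add 'f' → 'ntwgf'
i=8: add 'f' → 'ntwgff'
i=9: skip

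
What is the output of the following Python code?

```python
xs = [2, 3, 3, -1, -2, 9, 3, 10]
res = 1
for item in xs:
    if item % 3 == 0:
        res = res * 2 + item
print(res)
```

item=2: not %3==0
item=3: %3==0, res = 1*2+3 = 5
item=3: %3==0, res = 5*2+3 = 13
item=-1: not %3==0
item=-2: not %3==0
item=9: %3==0, res = 13*2+9 = 35
item=3: %3==0, res = 35*2+3 = 73
item=10: not %3==0

73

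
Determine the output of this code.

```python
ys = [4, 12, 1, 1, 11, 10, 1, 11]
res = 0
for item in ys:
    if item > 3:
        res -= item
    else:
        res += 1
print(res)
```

-45

item=4: >3, res = 0-4 = -4
item=12: >3, res = (-4)-12 = -16
item=1: not >3, res = (-16)+1 = -15
item=1: not >3, res = (-15)+1 = -14
item=11: >3, res = (-14)-11 = -25
item=10: >3, res = (-25)-10 = -35
item=1: not >3, res = (-35)+1 = -34
item=11: >3, res = (-34)-11 = -45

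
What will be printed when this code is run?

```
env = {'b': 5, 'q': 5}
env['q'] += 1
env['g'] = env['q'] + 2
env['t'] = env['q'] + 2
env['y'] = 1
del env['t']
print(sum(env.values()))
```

env['q'] = 5+1 = 6 → {'b': 5, 'q': 6}
env['g'] = env['q']+2 = 8 → {'b': 5, 'q': 6, 'g': 8}
env['t'] = env['q']+2 = 8 → {'b': 5, 'q': 6, 'g': 8, 't': 8}
env['y'] = 1 → {'b': 5, 'q': 6, 'g': 8, 't': 8, 'y': 1}
del 't' → {'b': 5, 'q': 6, 'g': 8, 'y': 1}
sum of values = 20

20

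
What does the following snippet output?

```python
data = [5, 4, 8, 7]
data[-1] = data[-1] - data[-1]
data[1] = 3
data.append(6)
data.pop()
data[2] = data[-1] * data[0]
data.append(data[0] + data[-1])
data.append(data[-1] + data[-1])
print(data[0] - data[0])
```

0

data[-1] = data[-1]-data[-1] = 7-7 = 0 → [5, 4, 8, 0]
data[1] = 3 → [5, 3, 8, 0]
append 6 → [5, 3, 8, 0, 6]
pop() removes 6 → [5, 3, 8, 0]
data[2] = data[-1]*data[0] = 0*5 = 0 → [5, 3, 0, 0]
append data[0]+data[-1] = 5+0 = 5 → [5, 3, 0, 0, 5]
append data[-1]+data[-1] = 5+5 = 10 → [5, 3, 0, 0, 5, 10]
data[0]-data[0] = 5-5 = 0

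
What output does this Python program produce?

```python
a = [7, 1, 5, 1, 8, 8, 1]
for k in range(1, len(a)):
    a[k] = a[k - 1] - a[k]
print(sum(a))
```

k=1: a[1] = 7-1 = 6 → [7, 6, 5, 1, 8, 8, 1]
k=2: a[2] = 6-5 = 1 → [7, 6, 1, 1, 8, 8, 1]
k=3: a[3] = 1-1 = 0 → [7, 6, 1, 0, 8, 8, 1]
k=4: a[4] = 0-8 = -8 → [7, 6, 1, 0, -8, 8, 1]
k=5: a[5] = (-8)-8 = -16 → [7, 6, 1, 0, -8, -16, 1]
k=6: a[6] = (-16)-1 = -17 → [7, 6, 1, 0, -8, -16, -17]
sum = -27

-27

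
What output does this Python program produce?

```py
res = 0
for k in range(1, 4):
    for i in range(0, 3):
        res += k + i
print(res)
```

k=1,i=0: res = 0+1 = 1
k=1,i=1: res = 1+2 = 3
k=1,i=2: res = 3+3 = 6
k=2,i=0: res = 6+2 = 8
k=2,i=1: res = 8+3 = 11
k=2,i=2: res = 11+4 = 15
k=3,i=0: res = 15+3 = 18
k=3,i=1: res = 18+4 = 22
k=3,i=2: res = 22+5 = 27

27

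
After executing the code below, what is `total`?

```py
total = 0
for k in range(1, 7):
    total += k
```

k=1: total = 0+1 = 1
k=2: total = 1+2 = 3
k=3: total = 3+3 = 6
k=4: total = 6+4 = 10
k=5: total = 10+5 = 15
k=6: total = 15+6 = 21

21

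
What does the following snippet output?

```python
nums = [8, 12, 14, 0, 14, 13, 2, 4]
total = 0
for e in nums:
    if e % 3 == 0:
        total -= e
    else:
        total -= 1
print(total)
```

-18

e=8: not %3==0, total = 0-1 = -1
e=12: %3==0, total = (-1)-12 = -13
e=14: not %3==0, total = (-13)-1 = -14
e=0: %3==0, total = (-14)-0 = -14
e=14: not %3==0, total = (-14)-1 = -15
e=13: not %3==0, total = (-15)-1 = -16
e=2: not %3==0, total = (-16)-1 = -17
e=4: not %3==0, total = (-17)-1 = -18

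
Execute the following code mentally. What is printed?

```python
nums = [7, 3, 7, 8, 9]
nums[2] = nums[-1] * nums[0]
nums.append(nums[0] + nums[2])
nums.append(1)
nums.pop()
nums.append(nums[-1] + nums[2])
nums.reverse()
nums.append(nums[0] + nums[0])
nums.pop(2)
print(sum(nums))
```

nums[2] = nums[-1]*nums[0] = 9*7 = 63 → [7, 3, 63, 8, 9]
append nums[0]+nums[2] = 7+63 = 70 → [7, 3, 63, 8, 9, 70]
append 1 → [7, 3, 63, 8, 9, 70, 1]
pop() removes 1 → [7, 3, 63, 8, 9, 70]
append nums[-1]+nums[2] = 70+63 = 133 → [7, 3, 63, 8, 9, 70, 133]
reverse → [133, 70, 9, 8, 63, 3, 7]
append nums[0]+nums[0] = 133+133 = 266 → [133, 70, 9, 8, 63, 3, 7, 266]
pop(2) removes 9 → [133, 70, 8, 63, 3, 7, 266]
sum = 550

550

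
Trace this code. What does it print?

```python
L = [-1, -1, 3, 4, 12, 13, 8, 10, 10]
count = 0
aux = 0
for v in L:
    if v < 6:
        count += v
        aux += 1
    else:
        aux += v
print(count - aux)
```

-52

v=-1: <6, count = 0+(-1) = -1; aux=1
v=-1: <6, count = (-1)+(-1) = -2; aux=2
v=3: <6, count = (-2)+3 = 1; aux=3
v=4: <6, count = 1+4 = 5; aux=4
v=12: not <6; aux=16
v=13: not <6; aux=29
v=8: not <6; aux=37
v=10: not <6; aux=47
v=10: not <6; aux=57
count-aux = 5-57 = -52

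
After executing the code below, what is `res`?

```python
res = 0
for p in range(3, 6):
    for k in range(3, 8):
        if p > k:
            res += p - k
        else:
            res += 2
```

p=3,k=3: not 3>3, res = 0+2 = 2
p=3,k=4: not 3>4, res = 2+2 = 4
p=3,k=5: not 3>5, res = 4+2 = 6
p=3,k=6: not 3>6, res = 6+2 = 8
p=3,k=7: not 3>7, res = 8+2 = 10
p=4,k=3: 4>3, res = 10+1 = 11
p=4,k=4: not 4>4, res = 11+2 = 13
p=4,k=5: not 4>5, res = 13+2 = 15
p=4,k=6: not 4>6, res = 15+2 = 17
p=4,k=7: not 4>7, res = 17+2 = 19
p=5,k=3: 5>3, res = 19+2 = 21
p=5,k=4: 5>4, res = 21+1 = 22
p=5,k=5: not 5>5, res = 22+2 = 24
p=5,k=6: not 5>6, res = 24+2 = 26
p=5,k=7: not 5>7, res = 26+2 = 28

28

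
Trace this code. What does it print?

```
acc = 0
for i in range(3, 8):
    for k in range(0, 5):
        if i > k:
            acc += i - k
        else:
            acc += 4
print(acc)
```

88

i=3,k=0: 3>0, acc = 0+3 = 3
i=3,k=1: 3>1, acc = 3+2 = 5
i=3,k=2: 3>2, acc = 5+1 = 6
i=3,k=3: not 3>3, acc = 6+4 = 10
i=3,k=4: not 3>4, acc = 10+4 = 14
i=4,k=0: 4>0, acc = 14+4 = 18
i=4,k=1: 4>1, acc = 18+3 = 21
i=4,k=2: 4>2, acc = 21+2 = 23
i=4,k=3: 4>3, acc = 23+1 = 24
i=4,k=4: not 4>4, acc = 24+4 = 28
i=5,k=0: 5>0, acc = 28+5 = 33
i=5,k=1: 5>1, acc = 33+4 = 37
i=5,k=2: 5>2, acc = 37+3 = 40
i=5,k=3: 5>3, acc = 40+2 = 42
i=5,k=4: 5>4, acc = 42+1 = 43
i=6,k=0: 6>0, acc = 43+6 = 49
i=6,k=1: 6>1, acc = 49+5 = 54
i=6,k=2: 6>2, acc = 54+4 = 58
i=6,k=3: 6>3, acc = 58+3 = 61
i=6,k=4: 6>4, acc = 61+2 = 63
i=7,k=0: 7>0, acc = 63+7 = 70
i=7,k=1: 7>1, acc = 70+6 = 76
i=7,k=2: 7>2, acc = 76+5 = 81
i=7,k=3: 7>3, acc = 81+4 = 85
i=7,k=4: 7>4, acc = 85+3 = 88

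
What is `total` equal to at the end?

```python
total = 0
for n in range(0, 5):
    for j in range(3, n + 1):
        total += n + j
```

21

n=3,j=3: total = 0+6 = 6
n=4,j=3: total = 6+7 = 13
n=4,j=4: total = 13+8 = 21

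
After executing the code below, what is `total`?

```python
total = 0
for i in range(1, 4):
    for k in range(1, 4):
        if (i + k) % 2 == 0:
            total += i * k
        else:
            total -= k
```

12

i=1,k=1: even sum, total = 0+1 = 1
i=1,k=2: odd sum, total = 1-2 = -1
i=1,k=3: even sum, total = (-1)+3 = 2
i=2,k=1: odd sum, total = 2-1 = 1
i=2,k=2: even sum, total = 1+4 = 5
i=2,k=3: odd sum, total = 5-3 = 2
i=3,k=1: even sum, total = 2+3 = 5
i=3,k=2: odd sum, total = 5-2 = 3
i=3,k=3: even sum, total = 3+9 = 12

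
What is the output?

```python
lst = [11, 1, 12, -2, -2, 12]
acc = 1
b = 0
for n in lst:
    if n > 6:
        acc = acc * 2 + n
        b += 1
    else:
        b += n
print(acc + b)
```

88

n=11: >6, acc = 1*2+11 = 13; b=1
n=1: not >6; b=2
n=12: >6, acc = 13*2+12 = 38; b=3
n=-2: not >6; b=1
n=-2: not >6; b=-1
n=12: >6, acc = 38*2+12 = 88; b=0
acc+b = 88+0 = 88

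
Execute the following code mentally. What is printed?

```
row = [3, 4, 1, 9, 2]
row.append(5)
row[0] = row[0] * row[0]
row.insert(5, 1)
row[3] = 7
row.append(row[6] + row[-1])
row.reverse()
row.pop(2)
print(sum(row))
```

append 5 → [3, 4, 1, 9, 2, 5]
row[0] = row[0]*row[0] = 3*3 = 9 → [9, 4, 1, 9, 2, 5]
insert 1 at 5 → [9, 4, 1, 9, 2, 1, 5]
row[3] = 7 → [9, 4, 1, 7, 2, 1, 5]
append row[6]+row[-1] = 5+5 = 10 → [9, 4, 1, 7, 2, 1, 5, 10]
reverse → [10, 5, 1, 2, 7, 1, 4, 9]
pop(2) removes 1 → [10, 5, 2, 7, 1, 4, 9]
sum = 38

38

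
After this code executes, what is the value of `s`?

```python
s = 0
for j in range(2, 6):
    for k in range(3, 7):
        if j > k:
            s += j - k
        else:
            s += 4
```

56

j=2,k=3: not 2>3, s = 0+4 = 4
j=2,k=4: not 2>4, s = 4+4 = 8
j=2,k=5: not 2>5, s = 8+4 = 12
j=2,k=6: not 2>6, s = 12+4 = 16
j=3,k=3: not 3>3, s = 16+4 = 20
j=3,k=4: not 3>4, s = 20+4 = 24
j=3,k=5: not 3>5, s = 24+4 = 28
j=3,k=6: not 3>6, s = 28+4 = 32
j=4,k=3: 4>3, s = 32+1 = 33
j=4,k=4: not 4>4, s = 33+4 = 37
j=4,k=5: not 4>5, s = 37+4 = 41
j=4,k=6: not 4>6, s = 41+4 = 45
j=5,k=3: 5>3, s = 45+2 = 47
j=5,k=4: 5>4, s = 47+1 = 48
j=5,k=5: not 5>5, s = 48+4 = 52
j=5,k=6: not 5>6, s = 52+4 = 56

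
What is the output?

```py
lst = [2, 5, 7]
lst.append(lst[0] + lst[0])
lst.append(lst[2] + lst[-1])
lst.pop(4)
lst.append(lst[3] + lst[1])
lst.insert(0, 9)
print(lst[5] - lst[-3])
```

2

append lst[0]+lst[0] = 2+2 = 4 → [2, 5, 7, 4]
append lst[2]+lst[-1] = 7+4 = 11 → [2, 5, 7, 4, 11]
pop(4) removes 11 → [2, 5, 7, 4]
append lst[3]+lst[1] = 4+5 = 9 → [2, 5, 7, 4, 9]
insert 9 at 0 → [9, 2, 5, 7, 4, 9]
lst[5]-lst[-3] = 9-7 = 2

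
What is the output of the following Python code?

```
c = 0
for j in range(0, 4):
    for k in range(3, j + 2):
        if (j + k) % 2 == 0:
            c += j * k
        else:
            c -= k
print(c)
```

2

j=2,k=3: odd sum, c = 0-3 = -3
j=3,k=3: even sum, c = (-3)+9 = 6
j=3,k=4: odd sum, c = 6-4 = 2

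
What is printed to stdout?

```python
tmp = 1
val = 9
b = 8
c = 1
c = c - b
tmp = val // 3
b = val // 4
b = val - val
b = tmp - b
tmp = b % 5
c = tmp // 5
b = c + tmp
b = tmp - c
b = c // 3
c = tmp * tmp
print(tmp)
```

c = 1-8 = -7
tmp = 9//3 = 3
b = 9//4 = 2
b = 9-9 = 0
b = 3-0 = 3
tmp = 3%5 = 3
c = 3//5 = 0
b = 0+3 = 3
b = 3-0 = 3
b = 0//3 = 0
c = 3*3 = 9

3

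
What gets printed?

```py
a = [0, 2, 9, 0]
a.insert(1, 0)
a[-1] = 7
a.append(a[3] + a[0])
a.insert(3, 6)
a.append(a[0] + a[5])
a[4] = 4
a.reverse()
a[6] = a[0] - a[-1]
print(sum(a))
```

42

insert 0 at 1 → [0, 0, 2, 9, 0]
a[-1] = 7 → [0, 0, 2, 9, 7]
append a[3]+a[0] = 9+0 = 9 → [0, 0, 2, 9, 7, 9]
insert 6 at 3 → [0, 0, 2, 6, 9, 7, 9]
append a[0]+a[5] = 0+7 = 7 → [0, 0, 2, 6, 9, 7, 9, 7]
a[4] = 4 → [0, 0, 2, 6, 4, 7, 9, 7]
reverse → [7, 9, 7, 4, 6, 2, 0, 0]
a[6] = a[0]-a[-1] = 7-0 = 7 → [7, 9, 7, 4, 6, 2, 7, 0]
sum = 42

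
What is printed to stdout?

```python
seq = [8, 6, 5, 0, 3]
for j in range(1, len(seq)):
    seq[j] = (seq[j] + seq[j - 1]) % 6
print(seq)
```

[8, 2, 1, 1, 4]

j=1: seq[1] = (6+8)%6 = 2 → [8, 2, 5, 0, 3]
j=2: seq[2] = (5+2)%6 = 1 → [8, 2, 1, 0, 3]
j=3: seq[3] = (0+1)%6 = 1 → [8, 2, 1, 1, 3]
j=4: seq[4] = (3+1)%6 = 4 → [8, 2, 1, 1, 4]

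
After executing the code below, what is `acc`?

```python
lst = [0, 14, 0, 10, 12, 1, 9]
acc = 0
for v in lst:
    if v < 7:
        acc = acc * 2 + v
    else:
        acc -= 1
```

-8

v=0: <7, acc = 0*2+0 = 0
v=14: not <7, acc = 0-1 = -1
v=0: <7, acc = (-1)*2+0 = -2
v=10: not <7, acc = (-2)-1 = -3
v=12: not <7, acc = (-3)-1 = -4
v=1: <7, acc = (-4)*2+1 = -7
v=9: not <7, acc = (-7)-1 = -8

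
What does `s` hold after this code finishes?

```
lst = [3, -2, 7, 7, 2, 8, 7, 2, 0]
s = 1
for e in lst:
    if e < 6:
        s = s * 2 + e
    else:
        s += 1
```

e=3: <6, s = 1*2+3 = 5
e=-2: <6, s = 5*2+(-2) = 8
e=7: not <6, s = 8+1 = 9
e=7: not <6, s = 9+1 = 10
e=2: <6, s = 10*2+2 = 22
e=8: not <6, s = 22+1 = 23
e=7: not <6, s = 23+1 = 24
e=2: <6, s = 24*2+2 = 50
e=0: <6, s = 50*2+0 = 100

100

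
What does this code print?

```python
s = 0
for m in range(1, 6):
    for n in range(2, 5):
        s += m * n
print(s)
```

m=1,n=2: s = 0+2 = 2
m=1,n=3: s = 2+3 = 5
m=1,n=4: s = 5+4 = 9
m=2,n=2: s = 9+4 = 13
m=2,n=3: s = 13+6 = 19
m=2,n=4: s = 19+8 = 27
m=3,n=2: s = 27+6 = 33
m=3,n=3: s = 33+9 = 42
m=3,n=4: s = 42+12 = 54
m=4,n=2: s = 54+8 = 62
m=4,n=3: s = 62+12 = 74
m=4,n=4: s = 74+16 = 90
m=5,n=2: s = 90+10 = 100
m=5,n=3: s = 100+15 = 115
m=5,n=4: s = 115+20 = 135

135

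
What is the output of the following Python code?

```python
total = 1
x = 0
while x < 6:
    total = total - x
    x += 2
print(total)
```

-5

x=0: total = 1-0 = 1
x=2: total = 1-2 = -1
x=4: total = (-1)-4 = -5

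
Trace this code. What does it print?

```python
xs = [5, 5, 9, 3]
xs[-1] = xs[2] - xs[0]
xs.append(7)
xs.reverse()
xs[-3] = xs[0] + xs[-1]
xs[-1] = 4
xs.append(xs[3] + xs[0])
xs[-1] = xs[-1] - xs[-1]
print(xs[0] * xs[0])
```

49

xs[-1] = xs[2]-xs[0] = 9-5 = 4 → [5, 5, 9, 4]
append 7 → [5, 5, 9, 4, 7]
reverse → [7, 4, 9, 5, 5]
xs[-3] = xs[0]+xs[-1] = 7+5 = 12 → [7, 4, 12, 5, 5]
xs[-1] = 4 → [7, 4, 12, 5, 4]
append xs[3]+xs[0] = 5+7 = 12 → [7, 4, 12, 5, 4, 12]
xs[-1] = xs[-1]-xs[-1] = 12-12 = 0 → [7, 4, 12, 5, 4, 0]
xs[0]*xs[0] = 7*7 = 49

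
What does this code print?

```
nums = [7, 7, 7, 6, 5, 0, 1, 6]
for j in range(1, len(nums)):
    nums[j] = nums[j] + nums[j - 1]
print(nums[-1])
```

39

j=1: nums[1] = 7+7 = 14 → [7, 14, 7, 6, 5, 0, 1, 6]
j=2: nums[2] = 7+14 = 21 → [7, 14, 21, 6, 5, 0, 1, 6]
j=3: nums[3] = 6+21 = 27 → [7, 14, 21, 27, 5, 0, 1, 6]
j=4: nums[4] = 5+27 = 32 → [7, 14, 21, 27, 32, 0, 1, 6]
j=5: nums[5] = 0+32 = 32 → [7, 14, 21, 27, 32, 32, 1, 6]
j=6: nums[6] = 1+32 = 33 → [7, 14, 21, 27, 32, 32, 33, 6]
j=7: nums[7] = 6+33 = 39 → [7, 14, 21, 27, 32, 32, 33, 39]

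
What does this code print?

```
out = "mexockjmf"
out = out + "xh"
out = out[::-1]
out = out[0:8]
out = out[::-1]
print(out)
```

+ 'xh' → 'mexockjmfxh'
reverse → 'hxfmjkcoxem'
slice [0:8] → 'hxfmjkco'
reverse → 'ockjmfxh'

ockjmfxh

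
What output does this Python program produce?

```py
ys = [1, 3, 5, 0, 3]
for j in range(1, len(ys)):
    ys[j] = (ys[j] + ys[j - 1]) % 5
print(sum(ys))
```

15

j=1: ys[1] = (3+1)%5 = 4 → [1, 4, 5, 0, 3]
j=2: ys[2] = (5+4)%5 = 4 → [1, 4, 4, 0, 3]
j=3: ys[3] = (0+4)%5 = 4 → [1, 4, 4, 4, 3]
j=4: ys[4] = (3+4)%5 = 2 → [1, 4, 4, 4, 2]
sum = 15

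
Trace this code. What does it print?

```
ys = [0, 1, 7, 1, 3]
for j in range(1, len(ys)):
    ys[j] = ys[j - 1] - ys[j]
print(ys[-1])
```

j=1: ys[1] = 0-1 = -1 → [0, -1, 7, 1, 3]
j=2: ys[2] = (-1)-7 = -8 → [0, -1, -8, 1, 3]
j=3: ys[3] = (-8)-1 = -9 → [0, -1, -8, -9, 3]
j=4: ys[4] = (-9)-3 = -12 → [0, -1, -8, -9, -12]

-12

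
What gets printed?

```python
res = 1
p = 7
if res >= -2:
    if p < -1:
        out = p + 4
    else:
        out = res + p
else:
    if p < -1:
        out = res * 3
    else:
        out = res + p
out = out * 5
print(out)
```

40

res=1, p=7
res >= -2 is True; p < -1 is False
→ out = res + p = 8
out = 8*5 = 40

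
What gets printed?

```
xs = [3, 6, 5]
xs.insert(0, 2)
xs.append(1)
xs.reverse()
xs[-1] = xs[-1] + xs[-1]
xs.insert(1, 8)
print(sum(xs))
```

insert 2 at 0 → [2, 3, 6, 5]
append 1 → [2, 3, 6, 5, 1]
reverse → [1, 5, 6, 3, 2]
xs[-1] = xs[-1]+xs[-1] = 2+2 = 4 → [1, 5, 6, 3, 4]
insert 8 at 1 → [1, 8, 5, 6, 3, 4]
sum = 27

27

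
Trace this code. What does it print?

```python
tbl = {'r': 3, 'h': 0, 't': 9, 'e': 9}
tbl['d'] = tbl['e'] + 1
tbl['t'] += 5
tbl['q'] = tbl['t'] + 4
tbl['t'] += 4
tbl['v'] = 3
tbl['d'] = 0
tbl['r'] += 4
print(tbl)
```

{'r': 7, 'h': 0, 't': 18, 'e': 9, 'd': 0, 'q': 18, 'v': 3}

tbl['d'] = tbl['e']+1 = 10 → {'r': 3, 'h': 0, 't': 9, 'e': 9, 'd': 10}
tbl['t'] = 9+5 = 14 → {'r': 3, 'h': 0, 't': 14, 'e': 9, 'd': 10}
tbl['q'] = tbl['t']+4 = 18 → {'r': 3, 'h': 0, 't': 14, 'e': 9, 'd': 10, 'q': 18}
tbl['t'] = 14+4 = 18 → {'r': 3, 'h': 0, 't': 18, 'e': 9, 'd': 10, 'q': 18}
tbl['v'] = 3 → {'r': 3, 'h': 0, 't': 18, 'e': 9, 'd': 10, 'q': 18, 'v': 3}
tbl['d'] = 0 → {'r': 3, 'h': 0, 't': 18, 'e': 9, 'd': 0, 'q': 18, 'v': 3}
tbl['r'] = 3+4 = 7 → {'r': 7, 'h': 0, 't': 18, 'e': 9, 'd': 0, 'q': 18, 'v': 3}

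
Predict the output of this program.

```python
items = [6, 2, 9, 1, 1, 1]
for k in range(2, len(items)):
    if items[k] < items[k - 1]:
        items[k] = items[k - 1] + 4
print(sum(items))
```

68

k=2: 9>=2, unchanged → [6, 2, 9, 1, 1, 1]
k=3: 1<9, items[3] = 9+4 = 13 → [6, 2, 9, 13, 1, 1]
k=4: 1<13, items[4] = 13+4 = 17 → [6, 2, 9, 13, 17, 1]
k=5: 1<17, items[5] = 17+4 = 21 → [6, 2, 9, 13, 17, 21]
sum = 68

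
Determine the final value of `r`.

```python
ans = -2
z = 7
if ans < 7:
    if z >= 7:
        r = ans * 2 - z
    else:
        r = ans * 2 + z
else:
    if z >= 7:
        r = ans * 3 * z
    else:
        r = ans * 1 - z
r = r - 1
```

-12

ans=-2, z=7
ans < 7 is True; z >= 7 is True
→ r = ans * 2 - z = -11
r = (-11)-1 = -12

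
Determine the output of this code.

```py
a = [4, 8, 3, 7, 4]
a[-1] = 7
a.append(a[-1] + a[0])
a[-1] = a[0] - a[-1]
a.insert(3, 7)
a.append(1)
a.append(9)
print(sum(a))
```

a[-1] = 7 → [4, 8, 3, 7, 7]
append a[-1]+a[0] = 7+4 = 11 → [4, 8, 3, 7, 7, 11]
a[-1] = a[0]-a[-1] = 4-11 = -7 → [4, 8, 3, 7, 7, -7]
insert 7 at 3 → [4, 8, 3, 7, 7, 7, -7]
append 1 → [4, 8, 3, 7, 7, 7, -7, 1]
append 9 → [4, 8, 3, 7, 7, 7, -7, 1, 9]
sum = 39

39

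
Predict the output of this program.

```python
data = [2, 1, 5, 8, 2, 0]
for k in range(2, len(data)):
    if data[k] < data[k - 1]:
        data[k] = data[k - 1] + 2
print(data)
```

[2, 1, 5, 8, 10, 12]

k=2: 5>=1, unchanged → [2, 1, 5, 8, 2, 0]
k=3: 8>=5, unchanged → [2, 1, 5, 8, 2, 0]
k=4: 2<8, data[4] = 8+2 = 10 → [2, 1, 5, 8, 10, 0]
k=5: 0<10, data[5] = 10+2 = 12 → [2, 1, 5, 8, 10, 12]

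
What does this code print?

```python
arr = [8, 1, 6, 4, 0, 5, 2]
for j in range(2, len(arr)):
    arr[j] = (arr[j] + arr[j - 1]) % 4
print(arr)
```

j=2: arr[2] = (6+1)%4 = 3 → [8, 1, 3, 4, 0, 5, 2]
j=3: arr[3] = (4+3)%4 = 3 → [8, 1, 3, 3, 0, 5, 2]
j=4: arr[4] = (0+3)%4 = 3 → [8, 1, 3, 3, 3, 5, 2]
j=5: arr[5] = (5+3)%4 = 0 → [8, 1, 3, 3, 3, 0, 2]
j=6: arr[6] = (2+0)%4 = 2 → [8, 1, 3, 3, 3, 0, 2]

[8, 1, 3, 3, 3, 0, 2]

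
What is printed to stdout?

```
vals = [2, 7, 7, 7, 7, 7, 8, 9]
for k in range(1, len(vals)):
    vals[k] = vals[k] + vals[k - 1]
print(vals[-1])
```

k=1: vals[1] = 7+2 = 9 → [2, 9, 7, 7, 7, 7, 8, 9]
k=2: vals[2] = 7+9 = 16 → [2, 9, 16, 7, 7, 7, 8, 9]
k=3: vals[3] = 7+16 = 23 → [2, 9, 16, 23, 7, 7, 8, 9]
k=4: vals[4] = 7+23 = 30 → [2, 9, 16, 23, 30, 7, 8, 9]
k=5: vals[5] = 7+30 = 37 → [2, 9, 16, 23, 30, 37, 8, 9]
k=6: vals[6] = 8+37 = 45 → [2, 9, 16, 23, 30, 37, 45, 9]
k=7: vals[7] = 9+45 = 54 → [2, 9, 16, 23, 30, 37, 45, 54]

54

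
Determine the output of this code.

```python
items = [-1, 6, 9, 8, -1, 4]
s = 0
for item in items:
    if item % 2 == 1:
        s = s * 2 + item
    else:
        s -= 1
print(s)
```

6

item=-1: odd, s = 0*2+(-1) = -1
item=6: not odd, s = (-1)-1 = -2
item=9: odd, s = (-2)*2+9 = 5
item=8: not odd, s = 5-1 = 4
item=-1: odd, s = 4*2+(-1) = 7
item=4: not odd, s = 7-1 = 6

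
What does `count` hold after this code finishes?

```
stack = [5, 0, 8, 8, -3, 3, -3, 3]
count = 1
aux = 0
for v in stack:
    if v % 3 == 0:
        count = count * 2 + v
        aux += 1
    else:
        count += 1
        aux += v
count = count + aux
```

107

v=5: not %3==0, count = 1+1 = 2; aux=5
v=0: %3==0, count = 2*2+0 = 4; aux=6
v=8: not %3==0, count = 4+1 = 5; aux=14
v=8: not %3==0, count = 5+1 = 6; aux=22
v=-3: %3==0, count = 6*2+(-3) = 9; aux=23
v=3: %3==0, count = 9*2+3 = 21; aux=24
v=-3: %3==0, count = 21*2+(-3) = 39; aux=25
v=3: %3==0, count = 39*2+3 = 81; aux=26
count+aux = 81+26 = 107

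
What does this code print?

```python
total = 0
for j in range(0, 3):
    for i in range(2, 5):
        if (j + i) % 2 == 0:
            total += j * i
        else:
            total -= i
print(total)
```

3

j=0,i=2: even sum, total = 0+0 = 0
j=0,i=3: odd sum, total = 0-3 = -3
j=0,i=4: even sum, total = (-3)+0 = -3
j=1,i=2: odd sum, total = (-3)-2 = -5
j=1,i=3: even sum, total = (-5)+3 = -2
j=1,i=4: odd sum, total = (-2)-4 = -6
j=2,i=2: even sum, total = (-6)+4 = -2
j=2,i=3: odd sum, total = (-2)-3 = -5
j=2,i=4: even sum, total = (-5)+8 = 3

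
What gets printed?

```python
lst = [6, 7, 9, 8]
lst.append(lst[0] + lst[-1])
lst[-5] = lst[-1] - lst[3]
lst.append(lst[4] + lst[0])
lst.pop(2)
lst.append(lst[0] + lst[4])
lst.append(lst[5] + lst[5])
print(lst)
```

[6, 7, 8, 14, 20, 26, 52]

append lst[0]+lst[-1] = 6+8 = 14 → [6, 7, 9, 8, 14]
lst[-5] = lst[-1]-lst[3] = 14-8 = 6 → [6, 7, 9, 8, 14]
append lst[4]+lst[0] = 14+6 = 20 → [6, 7, 9, 8, 14, 20]
pop(2) removes 9 → [6, 7, 8, 14, 20]
append lst[0]+lst[4] = 6+20 = 26 → [6, 7, 8, 14, 20, 26]
append lst[5]+lst[5] = 26+26 = 52 → [6, 7, 8, 14, 20, 26, 52]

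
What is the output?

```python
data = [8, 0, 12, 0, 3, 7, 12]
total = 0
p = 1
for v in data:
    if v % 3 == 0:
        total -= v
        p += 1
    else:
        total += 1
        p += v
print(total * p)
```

v=8: not %3==0, total = 0+1 = 1; p=9
v=0: %3==0, total = 1-0 = 1; p=10
v=12: %3==0, total = 1-12 = -11; p=11
v=0: %3==0, total = (-11)-0 = -11; p=12
v=3: %3==0, total = (-11)-3 = -14; p=13
v=7: not %3==0, total = (-14)+1 = -13; p=20
v=12: %3==0, total = (-13)-12 = -25; p=21
total*p = (-25)*21 = -525

-525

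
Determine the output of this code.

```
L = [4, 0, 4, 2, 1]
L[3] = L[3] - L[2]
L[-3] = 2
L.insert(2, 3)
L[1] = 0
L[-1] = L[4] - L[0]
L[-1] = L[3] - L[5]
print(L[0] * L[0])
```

16

L[3] = L[3]-L[2] = 2-4 = -2 → [4, 0, 4, -2, 1]
L[-3] = 2 → [4, 0, 2, -2, 1]
insert 3 at 2 → [4, 0, 3, 2, -2, 1]
L[1] = 0 → [4, 0, 3, 2, -2, 1]
L[-1] = L[4]-L[0] = (-2)-4 = -6 → [4, 0, 3, 2, -2, -6]
L[-1] = L[3]-L[5] = 2-(-6) = 8 → [4, 0, 3, 2, -2, 8]
L[0]*L[0] = 4*4 = 16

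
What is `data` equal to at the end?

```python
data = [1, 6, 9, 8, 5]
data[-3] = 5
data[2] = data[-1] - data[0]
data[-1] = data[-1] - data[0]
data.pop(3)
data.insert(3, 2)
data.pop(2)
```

data[-3] = 5 → [1, 6, 5, 8, 5]
data[2] = data[-1]-data[0] = 5-1 = 4 → [1, 6, 4, 8, 5]
data[-1] = data[-1]-data[0] = 5-1 = 4 → [1, 6, 4, 8, 4]
pop(3) removes 8 → [1, 6, 4, 4]
insert 2 at 3 → [1, 6, 4, 2, 4]
pop(2) removes 4 → [1, 6, 2, 4]

[1, 6, 2, 4]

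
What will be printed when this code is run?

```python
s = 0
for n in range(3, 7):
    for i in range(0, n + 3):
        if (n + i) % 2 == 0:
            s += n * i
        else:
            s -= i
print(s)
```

n=3,i=0: odd sum, s = 0-0 = 0
n=3,i=1: even sum, s = 0+3 = 3
n=3,i=2: odd sum, s = 3-2 = 1
n=3,i=3: even sum, s = 1+9 = 10
n=3,i=4: odd sum, s = 10-4 = 6
n=3,i=5: even sum, s = 6+15 = 21
n=4,i=0: even sum, s = 21+0 = 21
n=4,i=1: odd sum, s = 21-1 = 20
n=4,i=2: even sum, s = 20+8 = 28
n=4,i=3: odd sum, s = 28-3 = 25
n=4,i=4: even sum, s = 25+16 = 41
n=4,i=5: odd sum, s = 41-5 = 36
n=4,i=6: even sum, s = 36+24 = 60
n=5,i=0: odd sum, s = 60-0 = 60
n=5,i=1: even sum, s = 60+5 = 65
n=5,i=2: odd sum, s = 65-2 = 63
n=5,i=3: even sum, s = 63+15 = 78
n=5,i=4: odd sum, s = 78-4 = 74
n=5,i=5: even sum, s = 74+25 = 99
n=5,i=6: odd sum, s = 99-6 = 93
n=5,i=7: even sum, s = 93+35 = 128
n=6,i=0: even sum, s = 128+0 = 128
n=6,i=1: odd sum, s = 128-1 = 127
n=6,i=2: even sum, s = 127+12 = 139
n=6,i=3: odd sum, s = 139-3 = 136
n=6,i=4: even sum, s = 136+24 = 160
n=6,i=5: odd sum, s = 160-5 = 155
n=6,i=6: even sum, s = 155+36 = 191
n=6,i=7: odd sum, s = 191-7 = 184
n=6,i=8: even sum, s = 184+48 = 232

232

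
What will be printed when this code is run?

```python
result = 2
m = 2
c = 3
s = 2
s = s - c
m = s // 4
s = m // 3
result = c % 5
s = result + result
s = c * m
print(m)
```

s = 2-3 = -1
m = (-1)//4 = -1
s = (-1)//3 = -1
result = 3%5 = 3
s = 3+3 = 6
s = 3*(-1) = -3

-1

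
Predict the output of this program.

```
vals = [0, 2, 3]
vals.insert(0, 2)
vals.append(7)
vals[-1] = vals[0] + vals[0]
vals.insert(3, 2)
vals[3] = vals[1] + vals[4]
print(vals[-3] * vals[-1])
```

insert 2 at 0 → [2, 0, 2, 3]
append 7 → [2, 0, 2, 3, 7]
vals[-1] = vals[0]+vals[0] = 2+2 = 4 → [2, 0, 2, 3, 4]
insert 2 at 3 → [2, 0, 2, 2, 3, 4]
vals[3] = vals[1]+vals[4] = 0+3 = 3 → [2, 0, 2, 3, 3, 4]
vals[-3]*vals[-1] = 3*4 = 12

12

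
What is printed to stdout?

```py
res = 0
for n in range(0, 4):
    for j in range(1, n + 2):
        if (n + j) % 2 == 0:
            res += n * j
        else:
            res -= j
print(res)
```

4

n=0,j=1: odd sum, res = 0-1 = -1
n=1,j=1: even sum, res = (-1)+1 = 0
n=1,j=2: odd sum, res = 0-2 = -2
n=2,j=1: odd sum, res = (-2)-1 = -3
n=2,j=2: even sum, res = (-3)+4 = 1
n=2,j=3: odd sum, res = 1-3 = -2
n=3,j=1: even sum, res = (-2)+3 = 1
n=3,j=2: odd sum, res = 1-2 = -1
n=3,j=3: even sum, res = (-1)+9 = 8
n=3,j=4: odd sum, res = 8-4 = 4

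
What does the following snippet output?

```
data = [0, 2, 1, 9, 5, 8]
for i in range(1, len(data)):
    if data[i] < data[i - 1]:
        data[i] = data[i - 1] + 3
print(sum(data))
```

i=1: 2>=0, unchanged → [0, 2, 1, 9, 5, 8]
i=2: 1<2, data[2] = 2+3 = 5 → [0, 2, 5, 9, 5, 8]
i=3: 9>=5, unchanged → [0, 2, 5, 9, 5, 8]
i=4: 5<9, data[4] = 9+3 = 12 → [0, 2, 5, 9, 12, 8]
i=5: 8<12, data[5] = 12+3 = 15 → [0, 2, 5, 9, 12, 15]
sum = 43

43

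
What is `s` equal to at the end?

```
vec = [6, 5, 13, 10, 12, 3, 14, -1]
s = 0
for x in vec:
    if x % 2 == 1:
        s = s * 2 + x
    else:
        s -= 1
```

x=6: not odd, s = 0-1 = -1
x=5: odd, s = (-1)*2+5 = 3
x=13: odd, s = 3*2+13 = 19
x=10: not odd, s = 19-1 = 18
x=12: not odd, s = 18-1 = 17
x=3: odd, s = 17*2+3 = 37
x=14: not odd, s = 37-1 = 36
x=-1: odd, s = 36*2+(-1) = 71

71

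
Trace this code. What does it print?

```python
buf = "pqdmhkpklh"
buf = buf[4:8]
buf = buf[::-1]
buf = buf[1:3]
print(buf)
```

pk

slice [4:8] → 'hkpk'
reverse → 'kpkh'
slice [1:3] → 'pk'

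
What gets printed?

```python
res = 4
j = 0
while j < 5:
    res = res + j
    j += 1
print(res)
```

14

j=0: res = 4+0 = 4
j=1: res = 4+1 = 5
j=2: res = 5+2 = 7
j=3: res = 7+3 = 10
j=4: res = 10+4 = 14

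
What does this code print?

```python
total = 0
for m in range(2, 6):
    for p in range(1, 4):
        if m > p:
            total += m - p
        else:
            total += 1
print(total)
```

m=2,p=1: 2>1, total = 0+1 = 1
m=2,p=2: not 2>2, total = 1+1 = 2
m=2,p=3: not 2>3, total = 2+1 = 3
m=3,p=1: 3>1, total = 3+2 = 5
m=3,p=2: 3>2, total = 5+1 = 6
m=3,p=3: not 3>3, total = 6+1 = 7
m=4,p=1: 4>1, total = 7+3 = 10
m=4,p=2: 4>2, total = 10+2 = 12
m=4,p=3: 4>3, total = 12+1 = 13
m=5,p=1: 5>1, total = 13+4 = 17
m=5,p=2: 5>2, total = 17+3 = 20
m=5,p=3: 5>3, total = 20+2 = 22

22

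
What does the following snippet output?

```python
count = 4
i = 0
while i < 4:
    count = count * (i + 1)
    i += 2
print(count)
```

12

i=0: count = 4*1 = 4
i=2: count = 4*3 = 12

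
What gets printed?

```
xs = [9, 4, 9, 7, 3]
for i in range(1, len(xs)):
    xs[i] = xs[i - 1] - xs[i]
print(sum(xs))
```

i=1: xs[1] = 9-4 = 5 → [9, 5, 9, 7, 3]
i=2: xs[2] = 5-9 = -4 → [9, 5, -4, 7, 3]
i=3: xs[3] = (-4)-7 = -11 → [9, 5, -4, -11, 3]
i=4: xs[4] = (-11)-3 = -14 → [9, 5, -4, -11, -14]
sum = -15

-15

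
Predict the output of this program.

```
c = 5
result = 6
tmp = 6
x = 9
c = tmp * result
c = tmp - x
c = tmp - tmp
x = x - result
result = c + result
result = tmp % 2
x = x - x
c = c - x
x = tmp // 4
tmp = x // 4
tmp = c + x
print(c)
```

0

c = 6*6 = 36
c = 6-9 = -3
c = 6-6 = 0
x = 9-6 = 3
result = 0+6 = 6
result = 6%2 = 0
x = 3-3 = 0
c = 0-0 = 0
x = 6//4 = 1
tmp = 1//4 = 0
tmp = 0+1 = 1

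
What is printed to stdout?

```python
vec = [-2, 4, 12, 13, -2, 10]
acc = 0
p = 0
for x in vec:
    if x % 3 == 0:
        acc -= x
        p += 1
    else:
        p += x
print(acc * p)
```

-288

x=-2: not %3==0; p=-2
x=4: not %3==0; p=2
x=12: %3==0, acc = 0-12 = -12; p=3
x=13: not %3==0; p=16
x=-2: not %3==0; p=14
x=10: not %3==0; p=24
acc*p = (-12)*24 = -288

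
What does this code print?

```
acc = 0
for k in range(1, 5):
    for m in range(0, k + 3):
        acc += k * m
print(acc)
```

155

k=1,m=0: acc = 0+0 = 0
k=1,m=1: acc = 0+1 = 1
k=1,m=2: acc = 1+2 = 3
k=1,m=3: acc = 3+3 = 6
k=2,m=0: acc = 6+0 = 6
k=2,m=1: acc = 6+2 = 8
k=2,m=2: acc = 8+4 = 12
k=2,m=3: acc = 12+6 = 18
k=2,m=4: acc = 18+8 = 26
k=3,m=0: acc = 26+0 = 26
k=3,m=1: acc = 26+3 = 29
k=3,m=2: acc = 29+6 = 35
k=3,m=3: acc = 35+9 = 44
k=3,m=4: acc = 44+12 = 56
k=3,m=5: acc = 56+15 = 71
k=4,m=0: acc = 71+0 = 71
k=4,m=1: acc = 71+4 = 75
k=4,m=2: acc = 75+8 = 83
k=4,m=3: acc = 83+12 = 95
k=4,m=4: acc = 95+16 = 111
k=4,m=5: acc = 111+20 = 131
k=4,m=6: acc = 131+24 = 155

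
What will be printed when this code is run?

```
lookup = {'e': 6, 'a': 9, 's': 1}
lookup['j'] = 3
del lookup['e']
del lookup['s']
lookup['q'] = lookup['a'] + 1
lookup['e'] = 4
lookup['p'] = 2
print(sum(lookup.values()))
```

lookup['j'] = 3 → {'e': 6, 'a': 9, 's': 1, 'j': 3}
del 'e' → {'a': 9, 's': 1, 'j': 3}
del 's' → {'a': 9, 'j': 3}
lookup['q'] = lookup['a']+1 = 10 → {'a': 9, 'j': 3, 'q': 10}
lookup['e'] = 4 → {'a': 9, 'j': 3, 'q': 10, 'e': 4}
lookup['p'] = 2 → {'a': 9, 'j': 3, 'q': 10, 'e': 4, 'p': 2}
sum of values = 28

28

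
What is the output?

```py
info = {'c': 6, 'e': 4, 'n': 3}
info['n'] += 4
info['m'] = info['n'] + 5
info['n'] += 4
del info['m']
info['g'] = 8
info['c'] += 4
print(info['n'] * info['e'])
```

info['n'] = 3+4 = 7 → {'c': 6, 'e': 4, 'n': 7}
info['m'] = info['n']+5 = 12 → {'c': 6, 'e': 4, 'n': 7, 'm': 12}
info['n'] = 7+4 = 11 → {'c': 6, 'e': 4, 'n': 11, 'm': 12}
del 'm' → {'c': 6, 'e': 4, 'n': 11}
info['g'] = 8 → {'c': 6, 'e': 4, 'n': 11, 'g': 8}
info['c'] = 6+4 = 10 → {'c': 10, 'e': 4, 'n': 11, 'g': 8}
info['n']*info['e'] = 11*4 = 44

44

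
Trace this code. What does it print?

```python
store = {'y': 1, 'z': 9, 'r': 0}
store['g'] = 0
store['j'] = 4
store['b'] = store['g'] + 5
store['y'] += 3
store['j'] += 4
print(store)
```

store['g'] = 0 → {'y': 1, 'z': 9, 'r': 0, 'g': 0}
store['j'] = 4 → {'y': 1, 'z': 9, 'r': 0, 'g': 0, 'j': 4}
store['b'] = store['g']+5 = 5 → {'y': 1, 'z': 9, 'r': 0, 'g': 0, 'j': 4, 'b': 5}
store['y'] = 1+3 = 4 → {'y': 4, 'z': 9, 'r': 0, 'g': 0, 'j': 4, 'b': 5}
store['j'] = 4+4 = 8 → {'y': 4, 'z': 9, 'r': 0, 'g': 0, 'j': 8, 'b': 5}

{'y': 4, 'z': 9, 'r': 0, 'g': 0, 'j': 8, 'b': 5}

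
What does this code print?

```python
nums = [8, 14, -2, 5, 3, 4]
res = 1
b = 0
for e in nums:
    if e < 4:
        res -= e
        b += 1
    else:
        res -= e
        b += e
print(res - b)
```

-64

e=8: not <4, res = 1-8 = -7; b=8
e=14: not <4, res = (-7)-14 = -21; b=22
e=-2: <4, res = (-21)-(-2) = -19; b=23
e=5: not <4, res = (-19)-5 = -24; b=28
e=3: <4, res = (-24)-3 = -27; b=29
e=4: not <4, res = (-27)-4 = -31; b=33
res-b = (-31)-33 = -64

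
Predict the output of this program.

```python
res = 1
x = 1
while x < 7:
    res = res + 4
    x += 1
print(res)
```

x=1: res = 1+4 = 5
x=2: res = 5+4 = 9
x=3: res = 9+4 = 13
x=4: res = 13+4 = 17
x=5: res = 17+4 = 21
x=6: res = 21+4 = 25

25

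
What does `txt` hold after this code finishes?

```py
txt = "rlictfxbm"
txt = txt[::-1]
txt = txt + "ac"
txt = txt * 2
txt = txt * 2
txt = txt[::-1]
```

'carlictfxbmcarlictfxbmcarlictfxbmcarlictfxbm'

reverse → 'mbxftcilr'
+ 'ac' → 'mbxftcilrac'
repeat ×2 → 'mbxftcilracmbxftcilrac'
repeat ×2 → 'mbxftcilracmbxftcilracmbxftcilracmbxftcilrac'
reverse → 'carlictfxbmcarlictfxbmcarlictfxbmcarlictfxbm'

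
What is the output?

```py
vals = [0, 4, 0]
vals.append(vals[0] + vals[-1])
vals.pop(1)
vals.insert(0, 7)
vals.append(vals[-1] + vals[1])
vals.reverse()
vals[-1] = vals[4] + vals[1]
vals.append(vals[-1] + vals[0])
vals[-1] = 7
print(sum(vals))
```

14

append vals[0]+vals[-1] = 0+0 = 0 → [0, 4, 0, 0]
pop(1) removes 4 → [0, 0, 0]
insert 7 at 0 → [7, 0, 0, 0]
append vals[-1]+vals[1] = 0+0 = 0 → [7, 0, 0, 0, 0]
reverse → [0, 0, 0, 0, 7]
vals[-1] = vals[4]+vals[1] = 7+0 = 7 → [0, 0, 0, 0, 7]
append vals[-1]+vals[0] = 7+0 = 7 → [0, 0, 0, 0, 7, 7]
vals[-1] = 7 → [0, 0, 0, 0, 7, 7]
sum = 14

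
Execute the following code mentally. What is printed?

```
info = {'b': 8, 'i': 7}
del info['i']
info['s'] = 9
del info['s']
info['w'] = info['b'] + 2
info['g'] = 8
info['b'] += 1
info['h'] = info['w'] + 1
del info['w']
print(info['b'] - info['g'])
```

1

del 'i' → {'b': 8}
info['s'] = 9 → {'b': 8, 's': 9}
del 's' → {'b': 8}
info['w'] = info['b']+2 = 10 → {'b': 8, 'w': 10}
info['g'] = 8 → {'b': 8, 'w': 10, 'g': 8}
info['b'] = 8+1 = 9 → {'b': 9, 'w': 10, 'g': 8}
info['h'] = info['w']+1 = 11 → {'b': 9, 'w': 10, 'g': 8, 'h': 11}
del 'w' → {'b': 9, 'g': 8, 'h': 11}
info['b']-info['g'] = 9-8 = 1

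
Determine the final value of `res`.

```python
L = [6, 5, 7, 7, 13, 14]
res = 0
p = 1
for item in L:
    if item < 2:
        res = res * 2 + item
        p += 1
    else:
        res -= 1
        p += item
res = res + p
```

47

item=6: not <2, res = 0-1 = -1; p=7
item=5: not <2, res = (-1)-1 = -2; p=12
item=7: not <2, res = (-2)-1 = -3; p=19
item=7: not <2, res = (-3)-1 = -4; p=26
item=13: not <2, res = (-4)-1 = -5; p=39
item=14: not <2, res = (-5)-1 = -6; p=53
res+p = (-6)+53 = 47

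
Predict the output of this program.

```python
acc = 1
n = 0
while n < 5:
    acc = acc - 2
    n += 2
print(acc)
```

-5

n=0: acc = 1-2 = -1
n=2: acc = (-1)-2 = -3
n=4: acc = (-3)-2 = -5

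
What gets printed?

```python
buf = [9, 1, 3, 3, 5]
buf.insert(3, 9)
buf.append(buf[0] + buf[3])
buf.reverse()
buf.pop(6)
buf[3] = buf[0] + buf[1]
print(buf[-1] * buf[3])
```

insert 9 at 3 → [9, 1, 3, 9, 3, 5]
append buf[0]+buf[3] = 9+9 = 18 → [9, 1, 3, 9, 3, 5, 18]
reverse → [18, 5, 3, 9, 3, 1, 9]
pop(6) removes 9 → [18, 5, 3, 9, 3, 1]
buf[3] = buf[0]+buf[1] = 18+5 = 23 → [18, 5, 3, 23, 3, 1]
buf[-1]*buf[3] = 1*23 = 23

23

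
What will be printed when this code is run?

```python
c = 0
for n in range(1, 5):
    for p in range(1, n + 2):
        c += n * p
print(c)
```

n=1,p=1: c = 0+1 = 1
n=1,p=2: c = 1+2 = 3
n=2,p=1: c = 3+2 = 5
n=2,p=2: c = 5+4 = 9
n=2,p=3: c = 9+6 = 15
n=3,p=1: c = 15+3 = 18
n=3,p=2: c = 18+6 = 24
n=3,p=3: c = 24+9 = 33
n=3,p=4: c = 33+12 = 45
n=4,p=1: c = 45+4 = 49
n=4,p=2: c = 49+8 = 57
n=4,p=3: c = 57+12 = 69
n=4,p=4: c = 69+16 = 85
n=4,p=5: c = 85+20 = 105

105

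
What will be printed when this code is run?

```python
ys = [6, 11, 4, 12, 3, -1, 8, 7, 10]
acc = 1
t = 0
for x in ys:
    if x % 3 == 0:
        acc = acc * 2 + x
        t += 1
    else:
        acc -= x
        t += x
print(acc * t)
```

x=6: %3==0, acc = 1*2+6 = 8; t=1
x=11: not %3==0, acc = 8-11 = -3; t=12
x=4: not %3==0, acc = (-3)-4 = -7; t=16
x=12: %3==0, acc = (-7)*2+12 = -2; t=17
x=3: %3==0, acc = (-2)*2+3 = -1; t=18
x=-1: not %3==0, acc = (-1)-(-1) = 0; t=17
x=8: not %3==0, acc = 0-8 = -8; t=25
x=7: not %3==0, acc = (-8)-7 = -15; t=32
x=10: not %3==0, acc = (-15)-10 = -25; t=42
acc*t = (-25)*42 = -1050

-1050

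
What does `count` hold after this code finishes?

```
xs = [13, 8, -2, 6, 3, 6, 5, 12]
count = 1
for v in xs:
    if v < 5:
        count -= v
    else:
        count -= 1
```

-6

v=13: not <5, count = 1-1 = 0
v=8: not <5, count = 0-1 = -1
v=-2: <5, count = (-1)-(-2) = 1
v=6: not <5, count = 1-1 = 0
v=3: <5, count = 0-3 = -3
v=6: not <5, count = (-3)-1 = -4
v=5: not <5, count = (-4)-1 = -5
v=12: not <5, count = (-5)-1 = -6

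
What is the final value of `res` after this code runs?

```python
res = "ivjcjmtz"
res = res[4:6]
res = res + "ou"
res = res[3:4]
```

slice [4:6] → 'jm'
+ 'ou' → 'jmou'
slice [3:4] → 'u'

'u'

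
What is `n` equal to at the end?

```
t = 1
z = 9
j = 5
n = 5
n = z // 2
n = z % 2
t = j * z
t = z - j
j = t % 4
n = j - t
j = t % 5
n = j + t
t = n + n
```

8

n = 9//2 = 4
n = 9%2 = 1
t = 5*9 = 45
t = 9-5 = 4
j = 4%4 = 0
n = 0-4 = -4
j = 4%5 = 4
n = 4+4 = 8
t = 8+8 = 16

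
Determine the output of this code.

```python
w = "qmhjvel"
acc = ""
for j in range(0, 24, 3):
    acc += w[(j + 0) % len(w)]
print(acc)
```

qjlhemvq

j=0: add w[0]='q' → 'q'
j=3: add w[3]='j' → 'qj'
j=6: add w[6]='l' → 'qjl'
j=9: add w[2]='h' → 'qjlh'
j=12: add w[5]='e' → 'qjlhe'
j=15: add w[1]='m' → 'qjlhem'
j=18: add w[4]='v' → 'qjlhemv'
j=21: add w[0]='q' → 'qjlhemvq'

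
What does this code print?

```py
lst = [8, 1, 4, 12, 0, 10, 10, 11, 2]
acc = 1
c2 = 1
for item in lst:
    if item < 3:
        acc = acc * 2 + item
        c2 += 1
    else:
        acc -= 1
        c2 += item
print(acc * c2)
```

-472

item=8: not <3, acc = 1-1 = 0; c2=9
item=1: <3, acc = 0*2+1 = 1; c2=10
item=4: not <3, acc = 1-1 = 0; c2=14
item=12: not <3, acc = 0-1 = -1; c2=26
item=0: <3, acc = (-1)*2+0 = -2; c2=27
item=10: not <3, acc = (-2)-1 = -3; c2=37
item=10: not <3, acc = (-3)-1 = -4; c2=47
item=11: not <3, acc = (-4)-1 = -5; c2=58
item=2: <3, acc = (-5)*2+2 = -8; c2=59
acc*c2 = (-8)*59 = -472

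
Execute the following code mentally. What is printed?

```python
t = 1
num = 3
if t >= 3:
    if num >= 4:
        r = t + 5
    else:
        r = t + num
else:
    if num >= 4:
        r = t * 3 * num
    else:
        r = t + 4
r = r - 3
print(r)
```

2

t=1, num=3
t >= 3 is False; num >= 4 is False
→ r = t + 4 = 5
r = 5-3 = 2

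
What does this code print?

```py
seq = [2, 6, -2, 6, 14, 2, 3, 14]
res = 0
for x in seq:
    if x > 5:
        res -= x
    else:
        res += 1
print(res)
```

-36

x=2: not >5, res = 0+1 = 1
x=6: >5, res = 1-6 = -5
x=-2: not >5, res = (-5)+1 = -4
x=6: >5, res = (-4)-6 = -10
x=14: >5, res = (-10)-14 = -24
x=2: not >5, res = (-24)+1 = -23
x=3: not >5, res = (-23)+1 = -22
x=14: >5, res = (-22)-14 = -36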